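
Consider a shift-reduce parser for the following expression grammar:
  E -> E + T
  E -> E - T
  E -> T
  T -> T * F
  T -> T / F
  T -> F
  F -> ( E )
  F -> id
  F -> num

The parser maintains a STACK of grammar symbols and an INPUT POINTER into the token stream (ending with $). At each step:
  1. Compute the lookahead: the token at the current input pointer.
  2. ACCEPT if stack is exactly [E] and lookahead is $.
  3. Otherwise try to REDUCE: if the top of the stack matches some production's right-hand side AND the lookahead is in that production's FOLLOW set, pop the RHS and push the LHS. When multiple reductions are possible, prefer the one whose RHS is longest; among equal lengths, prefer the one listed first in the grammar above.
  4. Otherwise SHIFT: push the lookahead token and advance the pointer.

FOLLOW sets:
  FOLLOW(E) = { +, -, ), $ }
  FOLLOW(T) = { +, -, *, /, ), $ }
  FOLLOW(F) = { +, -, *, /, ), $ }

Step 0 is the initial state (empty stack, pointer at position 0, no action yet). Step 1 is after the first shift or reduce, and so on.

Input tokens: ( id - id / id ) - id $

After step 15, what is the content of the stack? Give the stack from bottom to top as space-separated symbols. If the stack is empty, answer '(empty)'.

Step 1: shift (. Stack=[(] ptr=1 lookahead=id remaining=[id - id / id ) - id $]
Step 2: shift id. Stack=[( id] ptr=2 lookahead=- remaining=[- id / id ) - id $]
Step 3: reduce F->id. Stack=[( F] ptr=2 lookahead=- remaining=[- id / id ) - id $]
Step 4: reduce T->F. Stack=[( T] ptr=2 lookahead=- remaining=[- id / id ) - id $]
Step 5: reduce E->T. Stack=[( E] ptr=2 lookahead=- remaining=[- id / id ) - id $]
Step 6: shift -. Stack=[( E -] ptr=3 lookahead=id remaining=[id / id ) - id $]
Step 7: shift id. Stack=[( E - id] ptr=4 lookahead=/ remaining=[/ id ) - id $]
Step 8: reduce F->id. Stack=[( E - F] ptr=4 lookahead=/ remaining=[/ id ) - id $]
Step 9: reduce T->F. Stack=[( E - T] ptr=4 lookahead=/ remaining=[/ id ) - id $]
Step 10: shift /. Stack=[( E - T /] ptr=5 lookahead=id remaining=[id ) - id $]
Step 11: shift id. Stack=[( E - T / id] ptr=6 lookahead=) remaining=[) - id $]
Step 12: reduce F->id. Stack=[( E - T / F] ptr=6 lookahead=) remaining=[) - id $]
Step 13: reduce T->T / F. Stack=[( E - T] ptr=6 lookahead=) remaining=[) - id $]
Step 14: reduce E->E - T. Stack=[( E] ptr=6 lookahead=) remaining=[) - id $]
Step 15: shift ). Stack=[( E )] ptr=7 lookahead=- remaining=[- id $]

Answer: ( E )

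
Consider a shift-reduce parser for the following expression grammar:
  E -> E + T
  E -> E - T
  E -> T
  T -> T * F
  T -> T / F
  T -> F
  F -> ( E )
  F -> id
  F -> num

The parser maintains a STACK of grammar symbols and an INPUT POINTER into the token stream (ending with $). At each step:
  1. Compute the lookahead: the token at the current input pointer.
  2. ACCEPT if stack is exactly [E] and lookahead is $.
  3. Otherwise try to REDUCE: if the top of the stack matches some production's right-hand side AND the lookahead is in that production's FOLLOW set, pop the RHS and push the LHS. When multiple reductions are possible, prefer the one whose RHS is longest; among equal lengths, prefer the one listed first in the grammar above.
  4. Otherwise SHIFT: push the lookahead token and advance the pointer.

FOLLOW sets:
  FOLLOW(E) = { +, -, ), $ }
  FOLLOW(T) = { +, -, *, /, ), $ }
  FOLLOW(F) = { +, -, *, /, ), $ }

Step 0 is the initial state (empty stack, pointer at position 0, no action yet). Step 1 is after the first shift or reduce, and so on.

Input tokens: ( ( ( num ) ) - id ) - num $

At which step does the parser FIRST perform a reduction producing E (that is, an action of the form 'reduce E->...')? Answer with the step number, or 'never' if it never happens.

Answer: 7

Derivation:
Step 1: shift (. Stack=[(] ptr=1 lookahead=( remaining=[( ( num ) ) - id ) - num $]
Step 2: shift (. Stack=[( (] ptr=2 lookahead=( remaining=[( num ) ) - id ) - num $]
Step 3: shift (. Stack=[( ( (] ptr=3 lookahead=num remaining=[num ) ) - id ) - num $]
Step 4: shift num. Stack=[( ( ( num] ptr=4 lookahead=) remaining=[) ) - id ) - num $]
Step 5: reduce F->num. Stack=[( ( ( F] ptr=4 lookahead=) remaining=[) ) - id ) - num $]
Step 6: reduce T->F. Stack=[( ( ( T] ptr=4 lookahead=) remaining=[) ) - id ) - num $]
Step 7: reduce E->T. Stack=[( ( ( E] ptr=4 lookahead=) remaining=[) ) - id ) - num $]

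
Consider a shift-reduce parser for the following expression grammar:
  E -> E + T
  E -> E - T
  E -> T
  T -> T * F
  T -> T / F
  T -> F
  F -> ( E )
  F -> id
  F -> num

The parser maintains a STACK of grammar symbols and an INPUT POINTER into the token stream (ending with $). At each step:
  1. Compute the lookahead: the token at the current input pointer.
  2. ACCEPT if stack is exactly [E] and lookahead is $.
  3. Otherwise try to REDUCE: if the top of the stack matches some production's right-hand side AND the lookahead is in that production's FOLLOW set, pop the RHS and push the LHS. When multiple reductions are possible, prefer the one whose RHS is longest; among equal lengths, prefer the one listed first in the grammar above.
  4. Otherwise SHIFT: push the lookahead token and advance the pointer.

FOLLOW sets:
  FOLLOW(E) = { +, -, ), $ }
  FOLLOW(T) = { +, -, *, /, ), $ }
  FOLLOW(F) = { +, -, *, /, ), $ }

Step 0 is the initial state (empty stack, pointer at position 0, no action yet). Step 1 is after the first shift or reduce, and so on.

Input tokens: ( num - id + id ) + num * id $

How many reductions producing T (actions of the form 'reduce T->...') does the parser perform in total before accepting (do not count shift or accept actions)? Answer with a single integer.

Answer: 6

Derivation:
Step 1: shift (. Stack=[(] ptr=1 lookahead=num remaining=[num - id + id ) + num * id $]
Step 2: shift num. Stack=[( num] ptr=2 lookahead=- remaining=[- id + id ) + num * id $]
Step 3: reduce F->num. Stack=[( F] ptr=2 lookahead=- remaining=[- id + id ) + num * id $]
Step 4: reduce T->F. Stack=[( T] ptr=2 lookahead=- remaining=[- id + id ) + num * id $]
Step 5: reduce E->T. Stack=[( E] ptr=2 lookahead=- remaining=[- id + id ) + num * id $]
Step 6: shift -. Stack=[( E -] ptr=3 lookahead=id remaining=[id + id ) + num * id $]
Step 7: shift id. Stack=[( E - id] ptr=4 lookahead=+ remaining=[+ id ) + num * id $]
Step 8: reduce F->id. Stack=[( E - F] ptr=4 lookahead=+ remaining=[+ id ) + num * id $]
Step 9: reduce T->F. Stack=[( E - T] ptr=4 lookahead=+ remaining=[+ id ) + num * id $]
Step 10: reduce E->E - T. Stack=[( E] ptr=4 lookahead=+ remaining=[+ id ) + num * id $]
Step 11: shift +. Stack=[( E +] ptr=5 lookahead=id remaining=[id ) + num * id $]
Step 12: shift id. Stack=[( E + id] ptr=6 lookahead=) remaining=[) + num * id $]
Step 13: reduce F->id. Stack=[( E + F] ptr=6 lookahead=) remaining=[) + num * id $]
Step 14: reduce T->F. Stack=[( E + T] ptr=6 lookahead=) remaining=[) + num * id $]
Step 15: reduce E->E + T. Stack=[( E] ptr=6 lookahead=) remaining=[) + num * id $]
Step 16: shift ). Stack=[( E )] ptr=7 lookahead=+ remaining=[+ num * id $]
Step 17: reduce F->( E ). Stack=[F] ptr=7 lookahead=+ remaining=[+ num * id $]
Step 18: reduce T->F. Stack=[T] ptr=7 lookahead=+ remaining=[+ num * id $]
Step 19: reduce E->T. Stack=[E] ptr=7 lookahead=+ remaining=[+ num * id $]
Step 20: shift +. Stack=[E +] ptr=8 lookahead=num remaining=[num * id $]
Step 21: shift num. Stack=[E + num] ptr=9 lookahead=* remaining=[* id $]
Step 22: reduce F->num. Stack=[E + F] ptr=9 lookahead=* remaining=[* id $]
Step 23: reduce T->F. Stack=[E + T] ptr=9 lookahead=* remaining=[* id $]
Step 24: shift *. Stack=[E + T *] ptr=10 lookahead=id remaining=[id $]
Step 25: shift id. Stack=[E + T * id] ptr=11 lookahead=$ remaining=[$]
Step 26: reduce F->id. Stack=[E + T * F] ptr=11 lookahead=$ remaining=[$]
Step 27: reduce T->T * F. Stack=[E + T] ptr=11 lookahead=$ remaining=[$]
Step 28: reduce E->E + T. Stack=[E] ptr=11 lookahead=$ remaining=[$]
Step 29: accept. Stack=[E] ptr=11 lookahead=$ remaining=[$]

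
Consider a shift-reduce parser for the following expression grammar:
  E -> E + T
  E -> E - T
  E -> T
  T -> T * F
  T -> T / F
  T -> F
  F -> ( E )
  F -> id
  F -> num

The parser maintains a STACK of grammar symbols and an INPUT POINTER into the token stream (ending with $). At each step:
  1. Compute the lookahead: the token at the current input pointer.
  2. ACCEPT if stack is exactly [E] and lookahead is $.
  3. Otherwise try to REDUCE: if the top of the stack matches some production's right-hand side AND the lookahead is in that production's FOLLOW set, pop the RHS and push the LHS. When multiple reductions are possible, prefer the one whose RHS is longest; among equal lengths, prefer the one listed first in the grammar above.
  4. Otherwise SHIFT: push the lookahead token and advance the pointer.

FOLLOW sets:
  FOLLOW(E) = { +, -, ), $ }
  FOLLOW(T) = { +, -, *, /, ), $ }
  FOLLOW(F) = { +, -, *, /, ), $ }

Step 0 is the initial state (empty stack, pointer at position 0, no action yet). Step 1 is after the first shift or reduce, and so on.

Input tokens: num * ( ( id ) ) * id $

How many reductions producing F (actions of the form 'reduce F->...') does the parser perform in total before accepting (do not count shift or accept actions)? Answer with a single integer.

Step 1: shift num. Stack=[num] ptr=1 lookahead=* remaining=[* ( ( id ) ) * id $]
Step 2: reduce F->num. Stack=[F] ptr=1 lookahead=* remaining=[* ( ( id ) ) * id $]
Step 3: reduce T->F. Stack=[T] ptr=1 lookahead=* remaining=[* ( ( id ) ) * id $]
Step 4: shift *. Stack=[T *] ptr=2 lookahead=( remaining=[( ( id ) ) * id $]
Step 5: shift (. Stack=[T * (] ptr=3 lookahead=( remaining=[( id ) ) * id $]
Step 6: shift (. Stack=[T * ( (] ptr=4 lookahead=id remaining=[id ) ) * id $]
Step 7: shift id. Stack=[T * ( ( id] ptr=5 lookahead=) remaining=[) ) * id $]
Step 8: reduce F->id. Stack=[T * ( ( F] ptr=5 lookahead=) remaining=[) ) * id $]
Step 9: reduce T->F. Stack=[T * ( ( T] ptr=5 lookahead=) remaining=[) ) * id $]
Step 10: reduce E->T. Stack=[T * ( ( E] ptr=5 lookahead=) remaining=[) ) * id $]
Step 11: shift ). Stack=[T * ( ( E )] ptr=6 lookahead=) remaining=[) * id $]
Step 12: reduce F->( E ). Stack=[T * ( F] ptr=6 lookahead=) remaining=[) * id $]
Step 13: reduce T->F. Stack=[T * ( T] ptr=6 lookahead=) remaining=[) * id $]
Step 14: reduce E->T. Stack=[T * ( E] ptr=6 lookahead=) remaining=[) * id $]
Step 15: shift ). Stack=[T * ( E )] ptr=7 lookahead=* remaining=[* id $]
Step 16: reduce F->( E ). Stack=[T * F] ptr=7 lookahead=* remaining=[* id $]
Step 17: reduce T->T * F. Stack=[T] ptr=7 lookahead=* remaining=[* id $]
Step 18: shift *. Stack=[T *] ptr=8 lookahead=id remaining=[id $]
Step 19: shift id. Stack=[T * id] ptr=9 lookahead=$ remaining=[$]
Step 20: reduce F->id. Stack=[T * F] ptr=9 lookahead=$ remaining=[$]
Step 21: reduce T->T * F. Stack=[T] ptr=9 lookahead=$ remaining=[$]
Step 22: reduce E->T. Stack=[E] ptr=9 lookahead=$ remaining=[$]
Step 23: accept. Stack=[E] ptr=9 lookahead=$ remaining=[$]

Answer: 5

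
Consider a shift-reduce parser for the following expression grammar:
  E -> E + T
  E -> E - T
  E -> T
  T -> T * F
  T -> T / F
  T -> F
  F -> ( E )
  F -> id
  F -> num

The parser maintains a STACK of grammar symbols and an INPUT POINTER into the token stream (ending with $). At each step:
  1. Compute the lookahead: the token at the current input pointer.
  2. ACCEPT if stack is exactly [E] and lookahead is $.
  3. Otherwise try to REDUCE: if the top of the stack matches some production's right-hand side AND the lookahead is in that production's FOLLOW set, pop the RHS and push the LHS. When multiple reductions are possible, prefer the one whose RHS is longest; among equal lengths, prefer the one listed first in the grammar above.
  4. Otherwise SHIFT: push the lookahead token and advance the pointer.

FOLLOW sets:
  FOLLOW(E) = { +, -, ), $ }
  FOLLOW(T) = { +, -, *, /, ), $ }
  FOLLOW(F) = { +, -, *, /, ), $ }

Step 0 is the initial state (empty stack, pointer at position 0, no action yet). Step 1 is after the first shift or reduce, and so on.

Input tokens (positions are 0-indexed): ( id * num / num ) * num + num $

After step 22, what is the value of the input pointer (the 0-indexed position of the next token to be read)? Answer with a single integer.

Step 1: shift (. Stack=[(] ptr=1 lookahead=id remaining=[id * num / num ) * num + num $]
Step 2: shift id. Stack=[( id] ptr=2 lookahead=* remaining=[* num / num ) * num + num $]
Step 3: reduce F->id. Stack=[( F] ptr=2 lookahead=* remaining=[* num / num ) * num + num $]
Step 4: reduce T->F. Stack=[( T] ptr=2 lookahead=* remaining=[* num / num ) * num + num $]
Step 5: shift *. Stack=[( T *] ptr=3 lookahead=num remaining=[num / num ) * num + num $]
Step 6: shift num. Stack=[( T * num] ptr=4 lookahead=/ remaining=[/ num ) * num + num $]
Step 7: reduce F->num. Stack=[( T * F] ptr=4 lookahead=/ remaining=[/ num ) * num + num $]
Step 8: reduce T->T * F. Stack=[( T] ptr=4 lookahead=/ remaining=[/ num ) * num + num $]
Step 9: shift /. Stack=[( T /] ptr=5 lookahead=num remaining=[num ) * num + num $]
Step 10: shift num. Stack=[( T / num] ptr=6 lookahead=) remaining=[) * num + num $]
Step 11: reduce F->num. Stack=[( T / F] ptr=6 lookahead=) remaining=[) * num + num $]
Step 12: reduce T->T / F. Stack=[( T] ptr=6 lookahead=) remaining=[) * num + num $]
Step 13: reduce E->T. Stack=[( E] ptr=6 lookahead=) remaining=[) * num + num $]
Step 14: shift ). Stack=[( E )] ptr=7 lookahead=* remaining=[* num + num $]
Step 15: reduce F->( E ). Stack=[F] ptr=7 lookahead=* remaining=[* num + num $]
Step 16: reduce T->F. Stack=[T] ptr=7 lookahead=* remaining=[* num + num $]
Step 17: shift *. Stack=[T *] ptr=8 lookahead=num remaining=[num + num $]
Step 18: shift num. Stack=[T * num] ptr=9 lookahead=+ remaining=[+ num $]
Step 19: reduce F->num. Stack=[T * F] ptr=9 lookahead=+ remaining=[+ num $]
Step 20: reduce T->T * F. Stack=[T] ptr=9 lookahead=+ remaining=[+ num $]
Step 21: reduce E->T. Stack=[E] ptr=9 lookahead=+ remaining=[+ num $]
Step 22: shift +. Stack=[E +] ptr=10 lookahead=num remaining=[num $]

Answer: 10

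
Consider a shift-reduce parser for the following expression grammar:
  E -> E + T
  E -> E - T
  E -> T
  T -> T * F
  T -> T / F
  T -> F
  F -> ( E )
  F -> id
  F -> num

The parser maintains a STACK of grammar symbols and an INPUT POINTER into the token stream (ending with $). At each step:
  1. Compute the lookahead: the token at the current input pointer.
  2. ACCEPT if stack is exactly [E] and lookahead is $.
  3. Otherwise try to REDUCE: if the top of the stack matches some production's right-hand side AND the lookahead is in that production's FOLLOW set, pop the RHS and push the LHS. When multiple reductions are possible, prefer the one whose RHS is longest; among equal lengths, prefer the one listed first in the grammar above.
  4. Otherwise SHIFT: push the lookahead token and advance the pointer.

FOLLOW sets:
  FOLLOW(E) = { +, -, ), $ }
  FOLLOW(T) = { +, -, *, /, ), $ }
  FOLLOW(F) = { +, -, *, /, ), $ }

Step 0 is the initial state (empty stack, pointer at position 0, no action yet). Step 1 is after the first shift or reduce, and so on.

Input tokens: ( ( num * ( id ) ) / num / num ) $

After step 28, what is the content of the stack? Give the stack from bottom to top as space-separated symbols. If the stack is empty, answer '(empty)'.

Answer: ( E )

Derivation:
Step 1: shift (. Stack=[(] ptr=1 lookahead=( remaining=[( num * ( id ) ) / num / num ) $]
Step 2: shift (. Stack=[( (] ptr=2 lookahead=num remaining=[num * ( id ) ) / num / num ) $]
Step 3: shift num. Stack=[( ( num] ptr=3 lookahead=* remaining=[* ( id ) ) / num / num ) $]
Step 4: reduce F->num. Stack=[( ( F] ptr=3 lookahead=* remaining=[* ( id ) ) / num / num ) $]
Step 5: reduce T->F. Stack=[( ( T] ptr=3 lookahead=* remaining=[* ( id ) ) / num / num ) $]
Step 6: shift *. Stack=[( ( T *] ptr=4 lookahead=( remaining=[( id ) ) / num / num ) $]
Step 7: shift (. Stack=[( ( T * (] ptr=5 lookahead=id remaining=[id ) ) / num / num ) $]
Step 8: shift id. Stack=[( ( T * ( id] ptr=6 lookahead=) remaining=[) ) / num / num ) $]
Step 9: reduce F->id. Stack=[( ( T * ( F] ptr=6 lookahead=) remaining=[) ) / num / num ) $]
Step 10: reduce T->F. Stack=[( ( T * ( T] ptr=6 lookahead=) remaining=[) ) / num / num ) $]
Step 11: reduce E->T. Stack=[( ( T * ( E] ptr=6 lookahead=) remaining=[) ) / num / num ) $]
Step 12: shift ). Stack=[( ( T * ( E )] ptr=7 lookahead=) remaining=[) / num / num ) $]
Step 13: reduce F->( E ). Stack=[( ( T * F] ptr=7 lookahead=) remaining=[) / num / num ) $]
Step 14: reduce T->T * F. Stack=[( ( T] ptr=7 lookahead=) remaining=[) / num / num ) $]
Step 15: reduce E->T. Stack=[( ( E] ptr=7 lookahead=) remaining=[) / num / num ) $]
Step 16: shift ). Stack=[( ( E )] ptr=8 lookahead=/ remaining=[/ num / num ) $]
Step 17: reduce F->( E ). Stack=[( F] ptr=8 lookahead=/ remaining=[/ num / num ) $]
Step 18: reduce T->F. Stack=[( T] ptr=8 lookahead=/ remaining=[/ num / num ) $]
Step 19: shift /. Stack=[( T /] ptr=9 lookahead=num remaining=[num / num ) $]
Step 20: shift num. Stack=[( T / num] ptr=10 lookahead=/ remaining=[/ num ) $]
Step 21: reduce F->num. Stack=[( T / F] ptr=10 lookahead=/ remaining=[/ num ) $]
Step 22: reduce T->T / F. Stack=[( T] ptr=10 lookahead=/ remaining=[/ num ) $]
Step 23: shift /. Stack=[( T /] ptr=11 lookahead=num remaining=[num ) $]
Step 24: shift num. Stack=[( T / num] ptr=12 lookahead=) remaining=[) $]
Step 25: reduce F->num. Stack=[( T / F] ptr=12 lookahead=) remaining=[) $]
Step 26: reduce T->T / F. Stack=[( T] ptr=12 lookahead=) remaining=[) $]
Step 27: reduce E->T. Stack=[( E] ptr=12 lookahead=) remaining=[) $]
Step 28: shift ). Stack=[( E )] ptr=13 lookahead=$ remaining=[$]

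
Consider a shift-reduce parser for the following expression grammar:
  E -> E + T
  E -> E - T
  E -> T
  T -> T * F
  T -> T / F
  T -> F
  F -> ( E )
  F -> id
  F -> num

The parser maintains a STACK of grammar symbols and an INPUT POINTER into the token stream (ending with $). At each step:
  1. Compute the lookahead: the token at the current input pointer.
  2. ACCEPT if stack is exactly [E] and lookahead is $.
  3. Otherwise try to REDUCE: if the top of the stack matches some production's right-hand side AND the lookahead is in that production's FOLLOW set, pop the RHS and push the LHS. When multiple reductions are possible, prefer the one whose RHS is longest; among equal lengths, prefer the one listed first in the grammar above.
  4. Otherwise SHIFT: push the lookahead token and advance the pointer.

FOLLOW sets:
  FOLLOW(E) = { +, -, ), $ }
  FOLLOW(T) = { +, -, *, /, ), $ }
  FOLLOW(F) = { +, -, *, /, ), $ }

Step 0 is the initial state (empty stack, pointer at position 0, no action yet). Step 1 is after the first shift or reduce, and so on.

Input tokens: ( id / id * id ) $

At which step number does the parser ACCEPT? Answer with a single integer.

Step 1: shift (. Stack=[(] ptr=1 lookahead=id remaining=[id / id * id ) $]
Step 2: shift id. Stack=[( id] ptr=2 lookahead=/ remaining=[/ id * id ) $]
Step 3: reduce F->id. Stack=[( F] ptr=2 lookahead=/ remaining=[/ id * id ) $]
Step 4: reduce T->F. Stack=[( T] ptr=2 lookahead=/ remaining=[/ id * id ) $]
Step 5: shift /. Stack=[( T /] ptr=3 lookahead=id remaining=[id * id ) $]
Step 6: shift id. Stack=[( T / id] ptr=4 lookahead=* remaining=[* id ) $]
Step 7: reduce F->id. Stack=[( T / F] ptr=4 lookahead=* remaining=[* id ) $]
Step 8: reduce T->T / F. Stack=[( T] ptr=4 lookahead=* remaining=[* id ) $]
Step 9: shift *. Stack=[( T *] ptr=5 lookahead=id remaining=[id ) $]
Step 10: shift id. Stack=[( T * id] ptr=6 lookahead=) remaining=[) $]
Step 11: reduce F->id. Stack=[( T * F] ptr=6 lookahead=) remaining=[) $]
Step 12: reduce T->T * F. Stack=[( T] ptr=6 lookahead=) remaining=[) $]
Step 13: reduce E->T. Stack=[( E] ptr=6 lookahead=) remaining=[) $]
Step 14: shift ). Stack=[( E )] ptr=7 lookahead=$ remaining=[$]
Step 15: reduce F->( E ). Stack=[F] ptr=7 lookahead=$ remaining=[$]
Step 16: reduce T->F. Stack=[T] ptr=7 lookahead=$ remaining=[$]
Step 17: reduce E->T. Stack=[E] ptr=7 lookahead=$ remaining=[$]
Step 18: accept. Stack=[E] ptr=7 lookahead=$ remaining=[$]

Answer: 18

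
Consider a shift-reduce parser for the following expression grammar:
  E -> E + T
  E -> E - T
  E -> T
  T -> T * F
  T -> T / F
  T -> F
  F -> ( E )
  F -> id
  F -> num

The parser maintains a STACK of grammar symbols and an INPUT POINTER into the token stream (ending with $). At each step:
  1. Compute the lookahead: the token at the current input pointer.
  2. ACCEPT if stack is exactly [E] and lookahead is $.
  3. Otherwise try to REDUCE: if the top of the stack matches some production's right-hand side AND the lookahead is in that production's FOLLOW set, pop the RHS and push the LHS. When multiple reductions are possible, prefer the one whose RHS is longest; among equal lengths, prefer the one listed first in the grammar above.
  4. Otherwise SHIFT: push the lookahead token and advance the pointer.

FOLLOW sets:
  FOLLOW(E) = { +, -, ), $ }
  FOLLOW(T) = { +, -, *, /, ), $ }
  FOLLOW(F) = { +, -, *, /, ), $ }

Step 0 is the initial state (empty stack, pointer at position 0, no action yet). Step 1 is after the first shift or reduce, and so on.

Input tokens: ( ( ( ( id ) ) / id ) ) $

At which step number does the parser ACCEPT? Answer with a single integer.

Step 1: shift (. Stack=[(] ptr=1 lookahead=( remaining=[( ( ( id ) ) / id ) ) $]
Step 2: shift (. Stack=[( (] ptr=2 lookahead=( remaining=[( ( id ) ) / id ) ) $]
Step 3: shift (. Stack=[( ( (] ptr=3 lookahead=( remaining=[( id ) ) / id ) ) $]
Step 4: shift (. Stack=[( ( ( (] ptr=4 lookahead=id remaining=[id ) ) / id ) ) $]
Step 5: shift id. Stack=[( ( ( ( id] ptr=5 lookahead=) remaining=[) ) / id ) ) $]
Step 6: reduce F->id. Stack=[( ( ( ( F] ptr=5 lookahead=) remaining=[) ) / id ) ) $]
Step 7: reduce T->F. Stack=[( ( ( ( T] ptr=5 lookahead=) remaining=[) ) / id ) ) $]
Step 8: reduce E->T. Stack=[( ( ( ( E] ptr=5 lookahead=) remaining=[) ) / id ) ) $]
Step 9: shift ). Stack=[( ( ( ( E )] ptr=6 lookahead=) remaining=[) / id ) ) $]
Step 10: reduce F->( E ). Stack=[( ( ( F] ptr=6 lookahead=) remaining=[) / id ) ) $]
Step 11: reduce T->F. Stack=[( ( ( T] ptr=6 lookahead=) remaining=[) / id ) ) $]
Step 12: reduce E->T. Stack=[( ( ( E] ptr=6 lookahead=) remaining=[) / id ) ) $]
Step 13: shift ). Stack=[( ( ( E )] ptr=7 lookahead=/ remaining=[/ id ) ) $]
Step 14: reduce F->( E ). Stack=[( ( F] ptr=7 lookahead=/ remaining=[/ id ) ) $]
Step 15: reduce T->F. Stack=[( ( T] ptr=7 lookahead=/ remaining=[/ id ) ) $]
Step 16: shift /. Stack=[( ( T /] ptr=8 lookahead=id remaining=[id ) ) $]
Step 17: shift id. Stack=[( ( T / id] ptr=9 lookahead=) remaining=[) ) $]
Step 18: reduce F->id. Stack=[( ( T / F] ptr=9 lookahead=) remaining=[) ) $]
Step 19: reduce T->T / F. Stack=[( ( T] ptr=9 lookahead=) remaining=[) ) $]
Step 20: reduce E->T. Stack=[( ( E] ptr=9 lookahead=) remaining=[) ) $]
Step 21: shift ). Stack=[( ( E )] ptr=10 lookahead=) remaining=[) $]
Step 22: reduce F->( E ). Stack=[( F] ptr=10 lookahead=) remaining=[) $]
Step 23: reduce T->F. Stack=[( T] ptr=10 lookahead=) remaining=[) $]
Step 24: reduce E->T. Stack=[( E] ptr=10 lookahead=) remaining=[) $]
Step 25: shift ). Stack=[( E )] ptr=11 lookahead=$ remaining=[$]
Step 26: reduce F->( E ). Stack=[F] ptr=11 lookahead=$ remaining=[$]
Step 27: reduce T->F. Stack=[T] ptr=11 lookahead=$ remaining=[$]
Step 28: reduce E->T. Stack=[E] ptr=11 lookahead=$ remaining=[$]
Step 29: accept. Stack=[E] ptr=11 lookahead=$ remaining=[$]

Answer: 29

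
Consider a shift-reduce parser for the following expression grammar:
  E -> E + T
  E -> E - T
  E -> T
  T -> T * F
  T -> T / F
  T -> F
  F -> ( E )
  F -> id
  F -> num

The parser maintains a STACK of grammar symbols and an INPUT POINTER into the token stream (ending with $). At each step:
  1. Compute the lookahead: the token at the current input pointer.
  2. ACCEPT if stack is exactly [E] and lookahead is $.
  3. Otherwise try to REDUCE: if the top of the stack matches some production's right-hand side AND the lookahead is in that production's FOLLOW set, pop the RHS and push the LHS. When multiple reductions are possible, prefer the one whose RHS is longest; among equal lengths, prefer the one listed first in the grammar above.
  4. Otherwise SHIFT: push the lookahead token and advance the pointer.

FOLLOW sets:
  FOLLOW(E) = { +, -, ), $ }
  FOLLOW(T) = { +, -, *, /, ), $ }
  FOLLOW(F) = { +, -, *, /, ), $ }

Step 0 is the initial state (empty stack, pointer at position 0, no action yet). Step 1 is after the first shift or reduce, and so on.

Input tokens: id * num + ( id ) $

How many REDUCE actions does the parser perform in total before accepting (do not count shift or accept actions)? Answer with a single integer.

Answer: 11

Derivation:
Step 1: shift id. Stack=[id] ptr=1 lookahead=* remaining=[* num + ( id ) $]
Step 2: reduce F->id. Stack=[F] ptr=1 lookahead=* remaining=[* num + ( id ) $]
Step 3: reduce T->F. Stack=[T] ptr=1 lookahead=* remaining=[* num + ( id ) $]
Step 4: shift *. Stack=[T *] ptr=2 lookahead=num remaining=[num + ( id ) $]
Step 5: shift num. Stack=[T * num] ptr=3 lookahead=+ remaining=[+ ( id ) $]
Step 6: reduce F->num. Stack=[T * F] ptr=3 lookahead=+ remaining=[+ ( id ) $]
Step 7: reduce T->T * F. Stack=[T] ptr=3 lookahead=+ remaining=[+ ( id ) $]
Step 8: reduce E->T. Stack=[E] ptr=3 lookahead=+ remaining=[+ ( id ) $]
Step 9: shift +. Stack=[E +] ptr=4 lookahead=( remaining=[( id ) $]
Step 10: shift (. Stack=[E + (] ptr=5 lookahead=id remaining=[id ) $]
Step 11: shift id. Stack=[E + ( id] ptr=6 lookahead=) remaining=[) $]
Step 12: reduce F->id. Stack=[E + ( F] ptr=6 lookahead=) remaining=[) $]
Step 13: reduce T->F. Stack=[E + ( T] ptr=6 lookahead=) remaining=[) $]
Step 14: reduce E->T. Stack=[E + ( E] ptr=6 lookahead=) remaining=[) $]
Step 15: shift ). Stack=[E + ( E )] ptr=7 lookahead=$ remaining=[$]
Step 16: reduce F->( E ). Stack=[E + F] ptr=7 lookahead=$ remaining=[$]
Step 17: reduce T->F. Stack=[E + T] ptr=7 lookahead=$ remaining=[$]
Step 18: reduce E->E + T. Stack=[E] ptr=7 lookahead=$ remaining=[$]
Step 19: accept. Stack=[E] ptr=7 lookahead=$ remaining=[$]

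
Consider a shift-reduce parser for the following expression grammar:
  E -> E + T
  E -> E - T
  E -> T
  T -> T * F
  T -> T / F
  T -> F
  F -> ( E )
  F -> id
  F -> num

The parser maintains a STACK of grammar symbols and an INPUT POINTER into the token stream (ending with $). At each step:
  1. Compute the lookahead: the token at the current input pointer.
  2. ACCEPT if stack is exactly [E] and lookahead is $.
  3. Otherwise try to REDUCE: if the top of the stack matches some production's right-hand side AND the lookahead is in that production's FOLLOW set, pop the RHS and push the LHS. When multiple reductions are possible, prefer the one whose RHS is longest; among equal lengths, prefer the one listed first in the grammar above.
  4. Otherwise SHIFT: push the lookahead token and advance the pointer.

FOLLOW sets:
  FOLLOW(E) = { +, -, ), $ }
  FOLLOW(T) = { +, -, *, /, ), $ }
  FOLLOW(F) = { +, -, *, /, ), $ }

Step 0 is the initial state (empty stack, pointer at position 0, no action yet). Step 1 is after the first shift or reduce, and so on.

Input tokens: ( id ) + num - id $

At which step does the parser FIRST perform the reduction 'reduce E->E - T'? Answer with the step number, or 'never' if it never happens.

Step 1: shift (. Stack=[(] ptr=1 lookahead=id remaining=[id ) + num - id $]
Step 2: shift id. Stack=[( id] ptr=2 lookahead=) remaining=[) + num - id $]
Step 3: reduce F->id. Stack=[( F] ptr=2 lookahead=) remaining=[) + num - id $]
Step 4: reduce T->F. Stack=[( T] ptr=2 lookahead=) remaining=[) + num - id $]
Step 5: reduce E->T. Stack=[( E] ptr=2 lookahead=) remaining=[) + num - id $]
Step 6: shift ). Stack=[( E )] ptr=3 lookahead=+ remaining=[+ num - id $]
Step 7: reduce F->( E ). Stack=[F] ptr=3 lookahead=+ remaining=[+ num - id $]
Step 8: reduce T->F. Stack=[T] ptr=3 lookahead=+ remaining=[+ num - id $]
Step 9: reduce E->T. Stack=[E] ptr=3 lookahead=+ remaining=[+ num - id $]
Step 10: shift +. Stack=[E +] ptr=4 lookahead=num remaining=[num - id $]
Step 11: shift num. Stack=[E + num] ptr=5 lookahead=- remaining=[- id $]
Step 12: reduce F->num. Stack=[E + F] ptr=5 lookahead=- remaining=[- id $]
Step 13: reduce T->F. Stack=[E + T] ptr=5 lookahead=- remaining=[- id $]
Step 14: reduce E->E + T. Stack=[E] ptr=5 lookahead=- remaining=[- id $]
Step 15: shift -. Stack=[E -] ptr=6 lookahead=id remaining=[id $]
Step 16: shift id. Stack=[E - id] ptr=7 lookahead=$ remaining=[$]
Step 17: reduce F->id. Stack=[E - F] ptr=7 lookahead=$ remaining=[$]
Step 18: reduce T->F. Stack=[E - T] ptr=7 lookahead=$ remaining=[$]
Step 19: reduce E->E - T. Stack=[E] ptr=7 lookahead=$ remaining=[$]

Answer: 19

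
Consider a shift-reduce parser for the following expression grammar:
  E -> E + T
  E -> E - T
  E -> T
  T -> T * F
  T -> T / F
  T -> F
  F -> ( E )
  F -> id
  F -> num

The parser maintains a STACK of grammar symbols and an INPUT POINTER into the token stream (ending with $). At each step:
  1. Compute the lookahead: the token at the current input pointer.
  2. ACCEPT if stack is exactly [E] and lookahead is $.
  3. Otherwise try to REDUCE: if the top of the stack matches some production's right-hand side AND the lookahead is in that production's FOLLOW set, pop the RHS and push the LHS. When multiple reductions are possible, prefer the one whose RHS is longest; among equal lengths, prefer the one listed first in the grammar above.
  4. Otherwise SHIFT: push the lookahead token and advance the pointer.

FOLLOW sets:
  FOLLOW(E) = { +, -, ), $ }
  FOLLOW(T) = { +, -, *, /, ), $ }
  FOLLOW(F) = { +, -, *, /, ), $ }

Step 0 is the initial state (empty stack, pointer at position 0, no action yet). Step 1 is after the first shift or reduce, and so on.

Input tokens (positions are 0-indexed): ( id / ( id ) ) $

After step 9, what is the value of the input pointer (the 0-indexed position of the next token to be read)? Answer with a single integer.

Step 1: shift (. Stack=[(] ptr=1 lookahead=id remaining=[id / ( id ) ) $]
Step 2: shift id. Stack=[( id] ptr=2 lookahead=/ remaining=[/ ( id ) ) $]
Step 3: reduce F->id. Stack=[( F] ptr=2 lookahead=/ remaining=[/ ( id ) ) $]
Step 4: reduce T->F. Stack=[( T] ptr=2 lookahead=/ remaining=[/ ( id ) ) $]
Step 5: shift /. Stack=[( T /] ptr=3 lookahead=( remaining=[( id ) ) $]
Step 6: shift (. Stack=[( T / (] ptr=4 lookahead=id remaining=[id ) ) $]
Step 7: shift id. Stack=[( T / ( id] ptr=5 lookahead=) remaining=[) ) $]
Step 8: reduce F->id. Stack=[( T / ( F] ptr=5 lookahead=) remaining=[) ) $]
Step 9: reduce T->F. Stack=[( T / ( T] ptr=5 lookahead=) remaining=[) ) $]

Answer: 5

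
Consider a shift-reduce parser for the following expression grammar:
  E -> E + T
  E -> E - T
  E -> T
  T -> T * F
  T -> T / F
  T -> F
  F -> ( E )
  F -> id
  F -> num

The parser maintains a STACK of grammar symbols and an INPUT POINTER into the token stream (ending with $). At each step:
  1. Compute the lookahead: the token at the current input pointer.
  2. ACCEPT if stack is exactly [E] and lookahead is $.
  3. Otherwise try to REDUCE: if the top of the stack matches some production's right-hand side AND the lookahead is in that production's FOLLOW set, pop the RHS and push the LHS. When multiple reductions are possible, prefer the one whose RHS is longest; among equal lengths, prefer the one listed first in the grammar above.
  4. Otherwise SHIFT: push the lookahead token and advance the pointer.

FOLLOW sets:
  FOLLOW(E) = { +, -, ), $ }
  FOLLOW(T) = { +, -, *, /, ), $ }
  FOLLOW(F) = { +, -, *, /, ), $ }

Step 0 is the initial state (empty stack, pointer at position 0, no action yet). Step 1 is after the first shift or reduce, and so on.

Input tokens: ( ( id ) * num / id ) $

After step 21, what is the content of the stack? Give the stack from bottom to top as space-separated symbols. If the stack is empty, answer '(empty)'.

Step 1: shift (. Stack=[(] ptr=1 lookahead=( remaining=[( id ) * num / id ) $]
Step 2: shift (. Stack=[( (] ptr=2 lookahead=id remaining=[id ) * num / id ) $]
Step 3: shift id. Stack=[( ( id] ptr=3 lookahead=) remaining=[) * num / id ) $]
Step 4: reduce F->id. Stack=[( ( F] ptr=3 lookahead=) remaining=[) * num / id ) $]
Step 5: reduce T->F. Stack=[( ( T] ptr=3 lookahead=) remaining=[) * num / id ) $]
Step 6: reduce E->T. Stack=[( ( E] ptr=3 lookahead=) remaining=[) * num / id ) $]
Step 7: shift ). Stack=[( ( E )] ptr=4 lookahead=* remaining=[* num / id ) $]
Step 8: reduce F->( E ). Stack=[( F] ptr=4 lookahead=* remaining=[* num / id ) $]
Step 9: reduce T->F. Stack=[( T] ptr=4 lookahead=* remaining=[* num / id ) $]
Step 10: shift *. Stack=[( T *] ptr=5 lookahead=num remaining=[num / id ) $]
Step 11: shift num. Stack=[( T * num] ptr=6 lookahead=/ remaining=[/ id ) $]
Step 12: reduce F->num. Stack=[( T * F] ptr=6 lookahead=/ remaining=[/ id ) $]
Step 13: reduce T->T * F. Stack=[( T] ptr=6 lookahead=/ remaining=[/ id ) $]
Step 14: shift /. Stack=[( T /] ptr=7 lookahead=id remaining=[id ) $]
Step 15: shift id. Stack=[( T / id] ptr=8 lookahead=) remaining=[) $]
Step 16: reduce F->id. Stack=[( T / F] ptr=8 lookahead=) remaining=[) $]
Step 17: reduce T->T / F. Stack=[( T] ptr=8 lookahead=) remaining=[) $]
Step 18: reduce E->T. Stack=[( E] ptr=8 lookahead=) remaining=[) $]
Step 19: shift ). Stack=[( E )] ptr=9 lookahead=$ remaining=[$]
Step 20: reduce F->( E ). Stack=[F] ptr=9 lookahead=$ remaining=[$]
Step 21: reduce T->F. Stack=[T] ptr=9 lookahead=$ remaining=[$]

Answer: T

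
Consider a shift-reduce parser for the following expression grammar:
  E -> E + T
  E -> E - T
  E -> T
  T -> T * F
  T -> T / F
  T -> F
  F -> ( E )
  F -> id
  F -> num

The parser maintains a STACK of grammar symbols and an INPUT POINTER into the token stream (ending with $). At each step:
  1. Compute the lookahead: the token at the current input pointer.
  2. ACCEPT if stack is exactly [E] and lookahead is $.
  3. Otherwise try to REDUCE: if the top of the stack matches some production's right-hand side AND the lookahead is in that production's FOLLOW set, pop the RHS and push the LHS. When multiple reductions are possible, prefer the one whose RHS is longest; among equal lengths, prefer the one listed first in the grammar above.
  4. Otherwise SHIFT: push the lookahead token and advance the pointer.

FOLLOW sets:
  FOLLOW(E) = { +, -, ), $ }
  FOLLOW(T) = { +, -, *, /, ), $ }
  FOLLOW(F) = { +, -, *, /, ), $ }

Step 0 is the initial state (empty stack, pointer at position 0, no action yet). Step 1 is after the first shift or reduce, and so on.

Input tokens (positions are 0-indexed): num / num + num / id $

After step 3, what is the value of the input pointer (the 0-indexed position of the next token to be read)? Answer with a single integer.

Answer: 1

Derivation:
Step 1: shift num. Stack=[num] ptr=1 lookahead=/ remaining=[/ num + num / id $]
Step 2: reduce F->num. Stack=[F] ptr=1 lookahead=/ remaining=[/ num + num / id $]
Step 3: reduce T->F. Stack=[T] ptr=1 lookahead=/ remaining=[/ num + num / id $]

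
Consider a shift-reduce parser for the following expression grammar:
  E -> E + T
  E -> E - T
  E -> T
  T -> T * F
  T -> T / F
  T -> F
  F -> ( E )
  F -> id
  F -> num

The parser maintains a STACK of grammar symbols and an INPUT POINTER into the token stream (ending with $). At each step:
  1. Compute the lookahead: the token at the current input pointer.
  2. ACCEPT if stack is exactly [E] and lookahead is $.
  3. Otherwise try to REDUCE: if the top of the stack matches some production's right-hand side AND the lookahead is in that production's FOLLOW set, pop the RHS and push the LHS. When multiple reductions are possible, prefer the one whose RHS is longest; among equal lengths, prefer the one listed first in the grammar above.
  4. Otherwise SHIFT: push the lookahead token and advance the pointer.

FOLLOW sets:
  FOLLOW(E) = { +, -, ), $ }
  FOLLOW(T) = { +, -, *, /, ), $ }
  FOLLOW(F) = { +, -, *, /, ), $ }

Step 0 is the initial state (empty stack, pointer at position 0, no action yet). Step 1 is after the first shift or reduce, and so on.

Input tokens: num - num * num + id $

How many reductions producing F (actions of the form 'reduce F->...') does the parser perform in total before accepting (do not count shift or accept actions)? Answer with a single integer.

Step 1: shift num. Stack=[num] ptr=1 lookahead=- remaining=[- num * num + id $]
Step 2: reduce F->num. Stack=[F] ptr=1 lookahead=- remaining=[- num * num + id $]
Step 3: reduce T->F. Stack=[T] ptr=1 lookahead=- remaining=[- num * num + id $]
Step 4: reduce E->T. Stack=[E] ptr=1 lookahead=- remaining=[- num * num + id $]
Step 5: shift -. Stack=[E -] ptr=2 lookahead=num remaining=[num * num + id $]
Step 6: shift num. Stack=[E - num] ptr=3 lookahead=* remaining=[* num + id $]
Step 7: reduce F->num. Stack=[E - F] ptr=3 lookahead=* remaining=[* num + id $]
Step 8: reduce T->F. Stack=[E - T] ptr=3 lookahead=* remaining=[* num + id $]
Step 9: shift *. Stack=[E - T *] ptr=4 lookahead=num remaining=[num + id $]
Step 10: shift num. Stack=[E - T * num] ptr=5 lookahead=+ remaining=[+ id $]
Step 11: reduce F->num. Stack=[E - T * F] ptr=5 lookahead=+ remaining=[+ id $]
Step 12: reduce T->T * F. Stack=[E - T] ptr=5 lookahead=+ remaining=[+ id $]
Step 13: reduce E->E - T. Stack=[E] ptr=5 lookahead=+ remaining=[+ id $]
Step 14: shift +. Stack=[E +] ptr=6 lookahead=id remaining=[id $]
Step 15: shift id. Stack=[E + id] ptr=7 lookahead=$ remaining=[$]
Step 16: reduce F->id. Stack=[E + F] ptr=7 lookahead=$ remaining=[$]
Step 17: reduce T->F. Stack=[E + T] ptr=7 lookahead=$ remaining=[$]
Step 18: reduce E->E + T. Stack=[E] ptr=7 lookahead=$ remaining=[$]
Step 19: accept. Stack=[E] ptr=7 lookahead=$ remaining=[$]

Answer: 4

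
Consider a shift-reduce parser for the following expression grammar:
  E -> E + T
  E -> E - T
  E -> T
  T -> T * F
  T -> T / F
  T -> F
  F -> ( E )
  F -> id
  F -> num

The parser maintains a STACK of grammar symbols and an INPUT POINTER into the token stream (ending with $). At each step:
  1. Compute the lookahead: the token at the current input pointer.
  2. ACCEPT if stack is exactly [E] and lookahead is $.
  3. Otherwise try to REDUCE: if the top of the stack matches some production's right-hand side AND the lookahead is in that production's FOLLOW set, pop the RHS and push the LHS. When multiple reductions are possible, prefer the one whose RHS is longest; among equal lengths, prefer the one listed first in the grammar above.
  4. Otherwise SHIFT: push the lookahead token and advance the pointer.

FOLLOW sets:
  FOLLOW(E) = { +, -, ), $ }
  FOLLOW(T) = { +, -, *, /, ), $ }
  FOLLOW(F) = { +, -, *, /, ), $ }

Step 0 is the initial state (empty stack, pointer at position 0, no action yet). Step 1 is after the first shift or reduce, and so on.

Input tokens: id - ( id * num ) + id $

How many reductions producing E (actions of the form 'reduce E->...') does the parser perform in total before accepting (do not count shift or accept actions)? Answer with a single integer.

Answer: 4

Derivation:
Step 1: shift id. Stack=[id] ptr=1 lookahead=- remaining=[- ( id * num ) + id $]
Step 2: reduce F->id. Stack=[F] ptr=1 lookahead=- remaining=[- ( id * num ) + id $]
Step 3: reduce T->F. Stack=[T] ptr=1 lookahead=- remaining=[- ( id * num ) + id $]
Step 4: reduce E->T. Stack=[E] ptr=1 lookahead=- remaining=[- ( id * num ) + id $]
Step 5: shift -. Stack=[E -] ptr=2 lookahead=( remaining=[( id * num ) + id $]
Step 6: shift (. Stack=[E - (] ptr=3 lookahead=id remaining=[id * num ) + id $]
Step 7: shift id. Stack=[E - ( id] ptr=4 lookahead=* remaining=[* num ) + id $]
Step 8: reduce F->id. Stack=[E - ( F] ptr=4 lookahead=* remaining=[* num ) + id $]
Step 9: reduce T->F. Stack=[E - ( T] ptr=4 lookahead=* remaining=[* num ) + id $]
Step 10: shift *. Stack=[E - ( T *] ptr=5 lookahead=num remaining=[num ) + id $]
Step 11: shift num. Stack=[E - ( T * num] ptr=6 lookahead=) remaining=[) + id $]
Step 12: reduce F->num. Stack=[E - ( T * F] ptr=6 lookahead=) remaining=[) + id $]
Step 13: reduce T->T * F. Stack=[E - ( T] ptr=6 lookahead=) remaining=[) + id $]
Step 14: reduce E->T. Stack=[E - ( E] ptr=6 lookahead=) remaining=[) + id $]
Step 15: shift ). Stack=[E - ( E )] ptr=7 lookahead=+ remaining=[+ id $]
Step 16: reduce F->( E ). Stack=[E - F] ptr=7 lookahead=+ remaining=[+ id $]
Step 17: reduce T->F. Stack=[E - T] ptr=7 lookahead=+ remaining=[+ id $]
Step 18: reduce E->E - T. Stack=[E] ptr=7 lookahead=+ remaining=[+ id $]
Step 19: shift +. Stack=[E +] ptr=8 lookahead=id remaining=[id $]
Step 20: shift id. Stack=[E + id] ptr=9 lookahead=$ remaining=[$]
Step 21: reduce F->id. Stack=[E + F] ptr=9 lookahead=$ remaining=[$]
Step 22: reduce T->F. Stack=[E + T] ptr=9 lookahead=$ remaining=[$]
Step 23: reduce E->E + T. Stack=[E] ptr=9 lookahead=$ remaining=[$]
Step 24: accept. Stack=[E] ptr=9 lookahead=$ remaining=[$]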